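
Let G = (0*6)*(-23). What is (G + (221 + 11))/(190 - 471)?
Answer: -232/281 ≈ -0.82562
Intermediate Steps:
G = 0 (G = 0*(-23) = 0)
(G + (221 + 11))/(190 - 471) = (0 + (221 + 11))/(190 - 471) = (0 + 232)/(-281) = 232*(-1/281) = -232/281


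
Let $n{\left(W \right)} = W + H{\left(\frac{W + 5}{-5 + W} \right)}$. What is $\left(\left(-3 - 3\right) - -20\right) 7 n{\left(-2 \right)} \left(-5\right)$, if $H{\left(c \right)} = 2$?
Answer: $0$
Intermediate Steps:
$n{\left(W \right)} = 2 + W$ ($n{\left(W \right)} = W + 2 = 2 + W$)
$\left(\left(-3 - 3\right) - -20\right) 7 n{\left(-2 \right)} \left(-5\right) = \left(\left(-3 - 3\right) - -20\right) 7 \left(2 - 2\right) \left(-5\right) = \left(-6 + 20\right) 7 \cdot 0 \left(-5\right) = 14 \cdot 7 \cdot 0 = 98 \cdot 0 = 0$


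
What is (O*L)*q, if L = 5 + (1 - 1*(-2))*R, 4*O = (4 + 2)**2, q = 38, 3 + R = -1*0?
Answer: -1368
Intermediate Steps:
R = -3 (R = -3 - 1*0 = -3 + 0 = -3)
O = 9 (O = (4 + 2)**2/4 = (1/4)*6**2 = (1/4)*36 = 9)
L = -4 (L = 5 + (1 - 1*(-2))*(-3) = 5 + (1 + 2)*(-3) = 5 + 3*(-3) = 5 - 9 = -4)
(O*L)*q = (9*(-4))*38 = -36*38 = -1368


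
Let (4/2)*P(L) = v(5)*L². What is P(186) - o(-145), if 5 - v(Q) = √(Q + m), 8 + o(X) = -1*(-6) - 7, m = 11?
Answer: 17307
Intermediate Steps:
o(X) = -9 (o(X) = -8 + (-1*(-6) - 7) = -8 + (6 - 7) = -8 - 1 = -9)
v(Q) = 5 - √(11 + Q) (v(Q) = 5 - √(Q + 11) = 5 - √(11 + Q))
P(L) = L²/2 (P(L) = ((5 - √(11 + 5))*L²)/2 = ((5 - √16)*L²)/2 = ((5 - 1*4)*L²)/2 = ((5 - 4)*L²)/2 = (1*L²)/2 = L²/2)
P(186) - o(-145) = (½)*186² - 1*(-9) = (½)*34596 + 9 = 17298 + 9 = 17307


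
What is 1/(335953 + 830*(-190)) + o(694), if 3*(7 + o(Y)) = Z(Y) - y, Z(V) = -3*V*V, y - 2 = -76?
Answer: -257549738312/534759 ≈ -4.8162e+5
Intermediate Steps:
y = -74 (y = 2 - 76 = -74)
Z(V) = -3*V²
o(Y) = 53/3 - Y² (o(Y) = -7 + (-3*Y² - 1*(-74))/3 = -7 + (-3*Y² + 74)/3 = -7 + (74 - 3*Y²)/3 = -7 + (74/3 - Y²) = 53/3 - Y²)
1/(335953 + 830*(-190)) + o(694) = 1/(335953 + 830*(-190)) + (53/3 - 1*694²) = 1/(335953 - 157700) + (53/3 - 1*481636) = 1/178253 + (53/3 - 481636) = 1/178253 - 1444855/3 = -257549738312/534759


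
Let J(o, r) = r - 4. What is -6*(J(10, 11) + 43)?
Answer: -300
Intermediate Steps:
J(o, r) = -4 + r
-6*(J(10, 11) + 43) = -6*((-4 + 11) + 43) = -6*(7 + 43) = -6*50 = -300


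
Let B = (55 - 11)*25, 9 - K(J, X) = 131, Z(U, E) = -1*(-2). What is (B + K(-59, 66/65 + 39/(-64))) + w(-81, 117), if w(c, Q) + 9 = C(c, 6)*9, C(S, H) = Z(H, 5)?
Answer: 987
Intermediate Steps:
Z(U, E) = 2
C(S, H) = 2
K(J, X) = -122 (K(J, X) = 9 - 1*131 = 9 - 131 = -122)
w(c, Q) = 9 (w(c, Q) = -9 + 2*9 = -9 + 18 = 9)
B = 1100 (B = 44*25 = 1100)
(B + K(-59, 66/65 + 39/(-64))) + w(-81, 117) = (1100 - 122) + 9 = 978 + 9 = 987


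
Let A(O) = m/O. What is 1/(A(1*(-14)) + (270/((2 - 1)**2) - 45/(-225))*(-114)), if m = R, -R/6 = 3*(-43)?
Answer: -35/1080033 ≈ -3.2406e-5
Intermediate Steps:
R = 774 (R = -18*(-43) = -6*(-129) = 774)
m = 774
A(O) = 774/O
1/(A(1*(-14)) + (270/((2 - 1)**2) - 45/(-225))*(-114)) = 1/(774/((1*(-14))) + (270/((2 - 1)**2) - 45/(-225))*(-114)) = 1/(774/(-14) + (270/(1**2) - 45*(-1/225))*(-114)) = 1/(774*(-1/14) + (270/1 + 1/5)*(-114)) = 1/(-387/7 + (270*1 + 1/5)*(-114)) = 1/(-387/7 + (270 + 1/5)*(-114)) = 1/(-387/7 + (1351/5)*(-114)) = 1/(-387/7 - 154014/5) = 1/(-1080033/35) = -35/1080033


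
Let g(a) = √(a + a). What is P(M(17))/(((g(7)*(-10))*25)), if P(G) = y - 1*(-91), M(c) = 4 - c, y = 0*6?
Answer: -13*√14/500 ≈ -0.097283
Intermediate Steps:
y = 0
g(a) = √2*√a (g(a) = √(2*a) = √2*√a)
P(G) = 91 (P(G) = 0 - 1*(-91) = 0 + 91 = 91)
P(M(17))/(((g(7)*(-10))*25)) = 91/((((√2*√7)*(-10))*25)) = 91/(((√14*(-10))*25)) = 91/((-10*√14*25)) = 91/((-250*√14)) = 91*(-√14/3500) = -13*√14/500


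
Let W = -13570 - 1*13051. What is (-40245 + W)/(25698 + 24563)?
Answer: -66866/50261 ≈ -1.3304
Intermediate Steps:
W = -26621 (W = -13570 - 13051 = -26621)
(-40245 + W)/(25698 + 24563) = (-40245 - 26621)/(25698 + 24563) = -66866/50261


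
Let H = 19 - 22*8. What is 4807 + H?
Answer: 4650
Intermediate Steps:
H = -157 (H = 19 - 176 = -157)
4807 + H = 4807 - 157 = 4650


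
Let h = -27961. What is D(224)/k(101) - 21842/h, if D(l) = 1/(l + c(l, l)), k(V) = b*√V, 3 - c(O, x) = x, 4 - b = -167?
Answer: 21842/27961 + √101/51813 ≈ 0.78135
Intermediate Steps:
b = 171 (b = 4 - 1*(-167) = 4 + 167 = 171)
c(O, x) = 3 - x
k(V) = 171*√V
D(l) = ⅓ (D(l) = 1/(l + (3 - l)) = 1/3 = ⅓)
D(224)/k(101) - 21842/h = 1/(3*((171*√101))) - 21842/(-27961) = (√101/17271)/3 - 21842*(-1/27961) = √101/51813 + 21842/27961 = 21842/27961 + √101/51813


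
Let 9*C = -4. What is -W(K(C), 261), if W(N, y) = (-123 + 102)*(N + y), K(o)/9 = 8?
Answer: 6993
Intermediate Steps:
C = -4/9 (C = (⅑)*(-4) = -4/9 ≈ -0.44444)
K(o) = 72 (K(o) = 9*8 = 72)
W(N, y) = -21*N - 21*y (W(N, y) = -21*(N + y) = -21*N - 21*y)
-W(K(C), 261) = -(-21*72 - 21*261) = -(-1512 - 5481) = -1*(-6993) = 6993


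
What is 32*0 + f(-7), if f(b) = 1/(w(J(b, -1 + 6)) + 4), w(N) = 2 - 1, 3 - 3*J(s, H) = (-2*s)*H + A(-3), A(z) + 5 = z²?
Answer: ⅕ ≈ 0.20000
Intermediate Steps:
A(z) = -5 + z²
J(s, H) = -⅓ + 2*H*s/3 (J(s, H) = 1 - ((-2*s)*H + (-5 + (-3)²))/3 = 1 - (-2*H*s + (-5 + 9))/3 = 1 - (-2*H*s + 4)/3 = 1 - (4 - 2*H*s)/3 = 1 + (-4/3 + 2*H*s/3) = -⅓ + 2*H*s/3)
w(N) = 1
f(b) = ⅕ (f(b) = 1/(1 + 4) = 1/5 = ⅕)
32*0 + f(-7) = 32*0 + ⅕ = 0 + ⅕ = ⅕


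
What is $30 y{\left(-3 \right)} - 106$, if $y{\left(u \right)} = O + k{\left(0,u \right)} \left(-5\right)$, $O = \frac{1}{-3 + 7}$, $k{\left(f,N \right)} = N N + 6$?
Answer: $- \frac{4697}{2} \approx -2348.5$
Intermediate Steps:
$k{\left(f,N \right)} = 6 + N^{2}$ ($k{\left(f,N \right)} = N^{2} + 6 = 6 + N^{2}$)
$O = \frac{1}{4} \approx 0.25$
$y{\left(u \right)} = - \frac{119}{4} - 5 u^{2}$ ($y{\left(u \right)} = \frac{1}{4} + \left(6 + u^{2}\right) \left(-5\right) = \frac{1}{4} - \left(30 + 5 u^{2}\right) = - \frac{119}{4} - 5 u^{2}$)
$30 y{\left(-3 \right)} - 106 = 30 \left(- \frac{119}{4} - 5 \left(-3\right)^{2}\right) - 106 = 30 \left(- \frac{119}{4} - 45\right) - 106 = 30 \left(- \frac{299}{4}\right) - 106 = - \frac{4485}{2} - 106 = - \frac{4697}{2}$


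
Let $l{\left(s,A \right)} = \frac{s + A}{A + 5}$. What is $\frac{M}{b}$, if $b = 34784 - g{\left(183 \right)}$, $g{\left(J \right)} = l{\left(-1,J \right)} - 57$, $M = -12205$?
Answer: $- \frac{1147270}{3274963} \approx -0.35032$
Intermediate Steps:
$l{\left(s,A \right)} = \frac{A + s}{5 + A}$
$g{\left(J \right)} = -57 + \frac{-1 + J}{5 + J}$ ($g{\left(J \right)} = \frac{J - 1}{5 + J} - 57 = \frac{-1 + J}{5 + J} - 57 = -57 + \frac{-1 + J}{5 + J}$)
$b = \frac{3274963}{94}$ ($b = 34784 - \frac{2 \left(-143 - 5124\right)}{5 + 183} = 34784 - \frac{2 \left(-143 - 5124\right)}{188} = 34784 - 2 \cdot \frac{1}{188} \left(-5267\right) = 34784 - - \frac{5267}{94} = 34784 + \frac{5267}{94} = \frac{3274963}{94} \approx 34840.0$)
$\frac{M}{b} = - \frac{12205}{\frac{3274963}{94}} = \left(-12205\right) \frac{94}{3274963} = - \frac{1147270}{3274963}$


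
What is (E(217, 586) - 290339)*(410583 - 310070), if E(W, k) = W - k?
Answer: -29219933204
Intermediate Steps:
(E(217, 586) - 290339)*(410583 - 310070) = ((217 - 1*586) - 290339)*(410583 - 310070) = ((217 - 586) - 290339)*100513 = (-369 - 290339)*100513 = -290708*100513 = -29219933204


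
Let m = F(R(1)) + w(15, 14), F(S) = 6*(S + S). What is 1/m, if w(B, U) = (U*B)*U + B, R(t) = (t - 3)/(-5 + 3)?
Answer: 1/2967 ≈ 0.00033704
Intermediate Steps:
R(t) = 3/2 - t/2 (R(t) = (-3 + t)/(-2) = (-3 + t)*(-½) = 3/2 - t/2)
w(B, U) = B + B*U² (w(B, U) = (B*U)*U + B = B*U² + B = B + B*U²)
F(S) = 12*S (F(S) = 6*(2*S) = 12*S)
m = 2967 (m = 12*(3/2 - ½*1) + 15*(1 + 14²) = 12*(3/2 - ½) + 15*(1 + 196) = 12*1 + 15*197 = 12 + 2955 = 2967)
1/m = 1/2967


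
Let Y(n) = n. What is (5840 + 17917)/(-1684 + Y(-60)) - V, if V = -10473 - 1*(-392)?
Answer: 17557507/1744 ≈ 10067.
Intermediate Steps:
V = -10081 (V = -10473 + 392 = -10081)
(5840 + 17917)/(-1684 + Y(-60)) - V = (5840 + 17917)/(-1684 - 60) - 1*(-10081) = 23757/(-1744) + 10081 = 23757*(-1/1744) + 10081 = -23757/1744 + 10081 = 17557507/1744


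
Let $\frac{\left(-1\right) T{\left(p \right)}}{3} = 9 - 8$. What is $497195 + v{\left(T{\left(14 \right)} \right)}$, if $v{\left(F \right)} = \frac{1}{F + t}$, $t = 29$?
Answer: $\frac{12927071}{26} \approx 4.972 \cdot 10^{5}$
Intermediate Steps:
$T{\left(p \right)} = -3$ ($T{\left(p \right)} = - 3 \left(9 - 8\right) = \left(-3\right) 1 = -3$)
$v{\left(F \right)} = \frac{1}{29 + F}$ ($v{\left(F \right)} = \frac{1}{F + 29} = \frac{1}{29 + F}$)
$497195 + v{\left(T{\left(14 \right)} \right)} = 497195 + \frac{1}{29 - 3} = 497195 + \frac{1}{26} = \frac{12927071}{26}$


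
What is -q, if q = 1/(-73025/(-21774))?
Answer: -21774/73025 ≈ -0.29817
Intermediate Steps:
q = 21774/73025 (q = 1/(-73025*(-1/21774)) = 1/(73025/21774) = 21774/73025 ≈ 0.29817)
-q = -1*21774/73025 = -21774/73025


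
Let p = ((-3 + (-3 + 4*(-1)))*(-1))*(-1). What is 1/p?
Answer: -⅒ ≈ -0.10000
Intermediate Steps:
p = -10 (p = ((-3 + (-3 - 4))*(-1))*(-1) = ((-3 - 7)*(-1))*(-1) = -10*(-1)*(-1) = 10*(-1) = -10)
1/p = 1/(-10) = -⅒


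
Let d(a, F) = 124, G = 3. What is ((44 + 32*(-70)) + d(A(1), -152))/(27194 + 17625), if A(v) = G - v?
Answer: -2072/44819 ≈ -0.046230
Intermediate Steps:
A(v) = 3 - v
((44 + 32*(-70)) + d(A(1), -152))/(27194 + 17625) = ((44 + 32*(-70)) + 124)/(27194 + 17625) = ((44 - 2240) + 124)/44819 = (-2196 + 124)*(1/44819) = -2072*1/44819 = -2072/44819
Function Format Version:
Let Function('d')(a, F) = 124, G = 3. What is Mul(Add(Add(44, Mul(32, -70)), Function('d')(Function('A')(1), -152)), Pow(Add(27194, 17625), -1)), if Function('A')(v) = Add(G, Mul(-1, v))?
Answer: Rational(-2072, 44819) ≈ -0.046230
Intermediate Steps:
Function('A')(v) = Add(3, Mul(-1, v))
Mul(Add(Add(44, Mul(32, -70)), Function('d')(Function('A')(1), -152)), Pow(Add(27194, 17625), -1)) = Mul(Add(Add(44, Mul(32, -70)), 124), Pow(Add(27194, 17625), -1)) = Mul(Add(Add(44, -2240), 124), Pow(44819, -1)) = Mul(Add(-2196, 124), Rational(1, 44819)) = Mul(-2072, Rational(1, 44819)) = Rational(-2072, 44819)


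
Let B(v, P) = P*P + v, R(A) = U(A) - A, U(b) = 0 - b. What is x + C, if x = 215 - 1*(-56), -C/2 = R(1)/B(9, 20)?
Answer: 110843/409 ≈ 271.01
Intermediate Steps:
U(b) = -b
R(A) = -2*A (R(A) = -A - A = -2*A)
B(v, P) = v + P² (B(v, P) = P² + v = v + P²)
C = 4/409 (C = -2*(-2*1)/(9 + 20²) = -(-4)/(9 + 400) = -(-4)/409 = -2*(-2/409) = 4/409 ≈ 0.0097799)
x = 271 (x = 215 + 56 = 271)
x + C = 271 + 4/409 = 110843/409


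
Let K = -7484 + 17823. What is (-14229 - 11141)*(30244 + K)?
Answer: -1029590710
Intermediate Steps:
K = 10339
(-14229 - 11141)*(30244 + K) = (-14229 - 11141)*(30244 + 10339) = -25370*40583 = -1029590710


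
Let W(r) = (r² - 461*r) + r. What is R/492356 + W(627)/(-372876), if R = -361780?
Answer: -15537765307/15298977988 ≈ -1.0156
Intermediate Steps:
W(r) = r² - 460*r
R/492356 + W(627)/(-372876) = -361780/492356 + (627*(-460 + 627))/(-372876) = -361780*1/492356 + (627*167)*(-1/372876) = -90445/123089 + 104709*(-1/372876) = -90445/123089 - 34903/124292 = -15537765307/15298977988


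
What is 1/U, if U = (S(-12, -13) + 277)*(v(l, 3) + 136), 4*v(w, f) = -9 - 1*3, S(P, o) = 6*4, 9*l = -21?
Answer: 1/40033 ≈ 2.4979e-5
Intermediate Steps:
l = -7/3 (l = (⅑)*(-21) = -7/3 ≈ -2.3333)
S(P, o) = 24
v(w, f) = -3 (v(w, f) = (-9 - 1*3)/4 = (-9 - 3)/4 = (¼)*(-12) = -3)
U = 40033 (U = (24 + 277)*(-3 + 136) = 301*133 = 40033)
1/U = 1/40033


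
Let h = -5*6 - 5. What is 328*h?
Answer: -11480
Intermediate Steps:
h = -35 (h = -30 - 5 = -35)
328*h = 328*(-35) = -11480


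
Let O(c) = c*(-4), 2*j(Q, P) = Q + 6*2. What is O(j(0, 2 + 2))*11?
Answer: -264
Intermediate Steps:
j(Q, P) = 6 + Q/2 (j(Q, P) = (Q + 6*2)/2 = (Q + 12)/2 = (12 + Q)/2 = 6 + Q/2)
O(c) = -4*c
O(j(0, 2 + 2))*11 = -4*(6 + (1/2)*0)*11 = -4*(6 + 0)*11 = -4*6*11 = -24*11 = -264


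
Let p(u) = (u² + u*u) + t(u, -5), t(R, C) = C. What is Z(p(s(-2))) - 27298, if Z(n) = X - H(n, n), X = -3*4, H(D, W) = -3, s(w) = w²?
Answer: -27307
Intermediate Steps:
X = -12
p(u) = -5 + 2*u² (p(u) = (u² + u*u) - 5 = (u² + u²) - 5 = 2*u² - 5 = -5 + 2*u²)
Z(n) = -9 (Z(n) = -12 - 1*(-3) = -12 + 3 = -9)
Z(p(s(-2))) - 27298 = -9 - 27298 = -27307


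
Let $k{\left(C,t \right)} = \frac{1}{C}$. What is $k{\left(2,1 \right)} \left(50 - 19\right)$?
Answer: $\frac{31}{2} \approx 15.5$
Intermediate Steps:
$k{\left(2,1 \right)} \left(50 - 19\right) = \frac{50 - 19}{2} = \frac{1}{2} \cdot 31 = \frac{31}{2}$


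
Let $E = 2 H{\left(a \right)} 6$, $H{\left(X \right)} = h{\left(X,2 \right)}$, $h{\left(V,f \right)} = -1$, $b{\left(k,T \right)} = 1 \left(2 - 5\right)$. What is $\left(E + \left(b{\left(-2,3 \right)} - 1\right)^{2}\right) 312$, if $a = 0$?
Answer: $1248$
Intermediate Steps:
$b{\left(k,T \right)} = -3$ ($b{\left(k,T \right)} = 1 \left(-3\right) = -3$)
$H{\left(X \right)} = -1$
$E = -12$ ($E = 2 \left(-1\right) 6 = \left(-2\right) 6 = -12$)
$\left(E + \left(b{\left(-2,3 \right)} - 1\right)^{2}\right) 312 = \left(-12 + \left(-3 - 1\right)^{2}\right) 312 = \left(-12 + \left(-4\right)^{2}\right) 312 = \left(-12 + 16\right) 312 = 4 \cdot 312 = 1248$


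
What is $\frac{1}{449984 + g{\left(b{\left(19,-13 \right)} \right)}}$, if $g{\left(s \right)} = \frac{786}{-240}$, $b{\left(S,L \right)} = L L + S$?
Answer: $\frac{40}{17999229} \approx 2.2223 \cdot 10^{-6}$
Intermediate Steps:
$b{\left(S,L \right)} = S + L^{2}$ ($b{\left(S,L \right)} = L^{2} + S = S + L^{2}$)
$g{\left(s \right)} = - \frac{131}{40}$ ($g{\left(s \right)} = 786 \left(- \frac{1}{240}\right) = - \frac{131}{40}$)
$\frac{1}{449984 + g{\left(b{\left(19,-13 \right)} \right)}} = \frac{1}{449984 - \frac{131}{40}} = \frac{1}{\frac{17999229}{40}} = \frac{40}{17999229}$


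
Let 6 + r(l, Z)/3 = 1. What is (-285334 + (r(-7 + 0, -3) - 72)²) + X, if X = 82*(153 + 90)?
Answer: -257839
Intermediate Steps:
r(l, Z) = -15 (r(l, Z) = -18 + 3*1 = -18 + 3 = -15)
X = 19926 (X = 82*243 = 19926)
(-285334 + (r(-7 + 0, -3) - 72)²) + X = (-285334 + (-15 - 72)²) + 19926 = (-285334 + (-87)²) + 19926 = (-285334 + 7569) + 19926 = -277765 + 19926 = -257839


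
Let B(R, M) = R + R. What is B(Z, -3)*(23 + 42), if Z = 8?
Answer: 1040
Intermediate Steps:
B(R, M) = 2*R
B(Z, -3)*(23 + 42) = (2*8)*(23 + 42) = 16*65 = 1040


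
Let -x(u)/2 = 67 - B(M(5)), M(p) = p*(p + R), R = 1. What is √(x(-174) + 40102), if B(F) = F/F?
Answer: √39970 ≈ 199.93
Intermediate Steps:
M(p) = p*(1 + p) (M(p) = p*(p + 1) = p*(1 + p))
B(F) = 1
x(u) = -132 (x(u) = -2*(67 - 1*1) = -2*(67 - 1) = -2*66 = -132)
√(x(-174) + 40102) = √(-132 + 40102) = √39970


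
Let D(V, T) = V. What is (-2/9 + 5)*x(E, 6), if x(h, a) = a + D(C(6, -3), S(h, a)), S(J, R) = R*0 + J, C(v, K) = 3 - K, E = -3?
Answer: 172/3 ≈ 57.333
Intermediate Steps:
S(J, R) = J (S(J, R) = 0 + J = J)
x(h, a) = 6 + a (x(h, a) = a + (3 - 1*(-3)) = a + (3 + 3) = a + 6 = 6 + a)
(-2/9 + 5)*x(E, 6) = (-2/9 + 5)*(6 + 6) = (-2*⅑ + 5)*12 = (-2/9 + 5)*12 = (43/9)*12 = 172/3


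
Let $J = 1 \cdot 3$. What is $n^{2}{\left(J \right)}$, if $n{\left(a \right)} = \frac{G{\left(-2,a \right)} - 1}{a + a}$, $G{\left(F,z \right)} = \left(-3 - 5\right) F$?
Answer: $\frac{25}{4} \approx 6.25$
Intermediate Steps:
$G{\left(F,z \right)} = - 8 F$
$J = 3$
$n{\left(a \right)} = \frac{15}{2 a}$ ($n{\left(a \right)} = \frac{\left(-8\right) \left(-2\right) - 1}{a + a} = \frac{16 - 1}{2 a} = 15 \frac{1}{2 a} = \frac{15}{2 a}$)
$n^{2}{\left(J \right)} = \left(\frac{15}{2 \cdot 3}\right)^{2} = \left(\frac{15}{2} \cdot \frac{1}{3}\right)^{2} = \left(\frac{5}{2}\right)^{2} = \frac{25}{4}$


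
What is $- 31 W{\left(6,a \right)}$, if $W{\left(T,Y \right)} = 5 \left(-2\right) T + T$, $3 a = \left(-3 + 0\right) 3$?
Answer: $1674$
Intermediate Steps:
$a = -3$ ($a = \frac{\left(-3 + 0\right) 3}{3} = \frac{\left(-3\right) 3}{3} = \frac{1}{3} \left(-9\right) = -3$)
$W{\left(T,Y \right)} = - 9 T$ ($W{\left(T,Y \right)} = - 10 T + T = - 9 T$)
$- 31 W{\left(6,a \right)} = - 31 \left(\left(-9\right) 6\right) = \left(-31\right) \left(-54\right) = 1674$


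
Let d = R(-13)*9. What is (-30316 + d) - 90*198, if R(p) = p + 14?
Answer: -48127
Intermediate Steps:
R(p) = 14 + p
d = 9 (d = (14 - 13)*9 = 1*9 = 9)
(-30316 + d) - 90*198 = (-30316 + 9) - 90*198 = -30307 - 17820 = -48127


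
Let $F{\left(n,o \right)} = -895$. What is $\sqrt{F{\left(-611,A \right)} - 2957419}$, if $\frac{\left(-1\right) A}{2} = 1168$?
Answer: $i \sqrt{2958314} \approx 1720.0 i$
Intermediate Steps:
$A = -2336$ ($A = \left(-2\right) 1168 = -2336$)
$\sqrt{F{\left(-611,A \right)} - 2957419} = \sqrt{-895 - 2957419} = \sqrt{-2958314} = i \sqrt{2958314}$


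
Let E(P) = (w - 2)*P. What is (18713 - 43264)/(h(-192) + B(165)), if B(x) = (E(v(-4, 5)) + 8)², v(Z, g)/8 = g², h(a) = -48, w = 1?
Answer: -24551/36816 ≈ -0.66686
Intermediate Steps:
v(Z, g) = 8*g²
E(P) = -P (E(P) = (1 - 2)*P = -P)
B(x) = 36864 (B(x) = (-8*5² + 8)² = (-8*25 + 8)² = (-1*200 + 8)² = (-200 + 8)² = (-192)² = 36864)
(18713 - 43264)/(h(-192) + B(165)) = (18713 - 43264)/(-48 + 36864) = -24551/36816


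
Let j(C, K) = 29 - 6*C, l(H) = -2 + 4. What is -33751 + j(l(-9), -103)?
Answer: -33734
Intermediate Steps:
l(H) = 2
j(C, K) = 29 - 6*C
-33751 + j(l(-9), -103) = -33751 + (29 - 6*2) = -33751 + (29 - 12) = -33751 + 17 = -33734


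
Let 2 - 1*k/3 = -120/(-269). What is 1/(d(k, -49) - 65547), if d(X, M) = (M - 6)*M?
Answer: -1/62852 ≈ -1.5910e-5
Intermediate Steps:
k = 1254/269 (k = 6 - (-360)/(-269) = 6 - (-360)*(-1)/269 = 6 - 3*120/269 = 6 - 360/269 = 1254/269 ≈ 4.6617)
d(X, M) = M*(-6 + M) (d(X, M) = (-6 + M)*M = M*(-6 + M))
1/(d(k, -49) - 65547) = 1/(-49*(-6 - 49) - 65547) = 1/(-49*(-55) - 65547) = 1/(2695 - 65547) = 1/(-62852) = -1/62852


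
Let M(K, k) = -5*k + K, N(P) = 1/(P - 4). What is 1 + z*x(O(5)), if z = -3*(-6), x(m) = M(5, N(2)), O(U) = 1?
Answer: 136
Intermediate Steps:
N(P) = 1/(-4 + P)
M(K, k) = K - 5*k
x(m) = 15/2 (x(m) = 5 - 5/(-4 + 2) = 5 - 5/(-2) = 5 - 5*(-½) = 5 + 5/2 = 15/2)
z = 18
1 + z*x(O(5)) = 1 + 18*(15/2) = 1 + 135 = 136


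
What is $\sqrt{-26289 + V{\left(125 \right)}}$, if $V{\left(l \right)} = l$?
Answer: $2 i \sqrt{6541} \approx 161.75 i$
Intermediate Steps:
$\sqrt{-26289 + V{\left(125 \right)}} = \sqrt{-26289 + 125} = \sqrt{-26164} = 2 i \sqrt{6541}$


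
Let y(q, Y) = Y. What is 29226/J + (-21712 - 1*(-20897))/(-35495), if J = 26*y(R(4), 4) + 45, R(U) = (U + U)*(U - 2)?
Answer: 207499661/1057751 ≈ 196.17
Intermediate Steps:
R(U) = 2*U*(-2 + U) (R(U) = (2*U)*(-2 + U) = 2*U*(-2 + U))
J = 149 (J = 26*4 + 45 = 104 + 45 = 149)
29226/J + (-21712 - 1*(-20897))/(-35495) = 29226/149 + (-21712 - 1*(-20897))/(-35495) = 29226*(1/149) + (-21712 + 20897)*(-1/35495) = 29226/149 - 815*(-1/35495) = 29226/149 + 163/7099 = 207499661/1057751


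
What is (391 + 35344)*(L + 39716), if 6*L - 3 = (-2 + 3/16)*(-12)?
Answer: 11355189335/8 ≈ 1.4194e+9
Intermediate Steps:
L = 33/8 (L = ½ + ((-2 + 3/16)*(-12))/6 = ½ + (-29/16*(-12))/6 = ½ + (⅙)*(87/4) = ½ + 29/8 = 33/8 ≈ 4.1250)
(391 + 35344)*(L + 39716) = (391 + 35344)*(33/8 + 39716) = 35735*(317761/8) = 11355189335/8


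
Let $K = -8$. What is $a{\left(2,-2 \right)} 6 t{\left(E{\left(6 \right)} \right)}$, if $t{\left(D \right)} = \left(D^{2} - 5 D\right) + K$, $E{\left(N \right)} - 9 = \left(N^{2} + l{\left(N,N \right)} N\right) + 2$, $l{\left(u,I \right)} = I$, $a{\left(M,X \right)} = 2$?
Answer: $77592$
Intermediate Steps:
$E{\left(N \right)} = 11 + 2 N^{2}$ ($E{\left(N \right)} = 9 + \left(\left(N^{2} + N N\right) + 2\right) = 9 + \left(\left(N^{2} + N^{2}\right) + 2\right) = 9 + \left(2 N^{2} + 2\right) = 9 + \left(2 + 2 N^{2}\right) = 11 + 2 N^{2}$)
$t{\left(D \right)} = -8 + D^{2} - 5 D$ ($t{\left(D \right)} = \left(D^{2} - 5 D\right) - 8 = -8 + D^{2} - 5 D$)
$a{\left(2,-2 \right)} 6 t{\left(E{\left(6 \right)} \right)} = 2 \cdot 6 \left(-8 + \left(11 + 2 \cdot 6^{2}\right)^{2} - 5 \left(11 + 2 \cdot 6^{2}\right)\right) = 12 \left(-8 + \left(11 + 2 \cdot 36\right)^{2} - 5 \left(11 + 2 \cdot 36\right)\right) = 12 \left(-8 + \left(11 + 72\right)^{2} - 5 \left(11 + 72\right)\right) = 12 \left(-8 + 83^{2} - 415\right) = 12 \left(-8 + 6889 - 415\right) = 12 \cdot 6466 = 77592$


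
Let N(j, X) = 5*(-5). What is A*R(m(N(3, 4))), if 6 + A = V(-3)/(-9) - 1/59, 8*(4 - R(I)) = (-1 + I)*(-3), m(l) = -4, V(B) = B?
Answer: -8551/708 ≈ -12.078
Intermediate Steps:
N(j, X) = -25
R(I) = 29/8 + 3*I/8 (R(I) = 4 - (-1 + I)*(-3)/8 = 4 - (3 - 3*I)/8 = 4 + (-3/8 + 3*I/8) = 29/8 + 3*I/8)
A = -1006/177 (A = -6 + (-3/(-9) - 1/59) = -6 + (-3*(-⅑) - 1*1/59) = -6 + (⅓ - 1/59) = -6 + 56/177 = -1006/177 ≈ -5.6836)
A*R(m(N(3, 4))) = -1006*(29/8 + (3/8)*(-4))/177 = -1006*(29/8 - 3/2)/177 = -1006/177*17/8 = -8551/708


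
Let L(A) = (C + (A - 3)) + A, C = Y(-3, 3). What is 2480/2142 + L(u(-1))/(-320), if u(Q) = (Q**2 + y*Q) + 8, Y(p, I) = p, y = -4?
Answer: 18769/17136 ≈ 1.0953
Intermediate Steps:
u(Q) = 8 + Q**2 - 4*Q (u(Q) = (Q**2 - 4*Q) + 8 = 8 + Q**2 - 4*Q)
C = -3
L(A) = -6 + 2*A (L(A) = (-3 + (A - 3)) + A = (-3 + (-3 + A)) + A = (-6 + A) + A = -6 + 2*A)
2480/2142 + L(u(-1))/(-320) = 2480/2142 + (-6 + 2*(8 + (-1)**2 - 4*(-1)))/(-320) = 2480*(1/2142) + (-6 + 2*(8 + 1 + 4))*(-1/320) = 1240/1071 + (-6 + 2*13)*(-1/320) = 1240/1071 + (-6 + 26)*(-1/320) = 1240/1071 + 20*(-1/320) = 1240/1071 - 1/16 = 18769/17136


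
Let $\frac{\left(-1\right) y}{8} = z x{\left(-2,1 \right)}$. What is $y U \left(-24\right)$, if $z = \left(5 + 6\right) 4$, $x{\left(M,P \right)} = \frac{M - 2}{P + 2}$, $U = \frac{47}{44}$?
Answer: $-12032$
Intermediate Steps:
$U = \frac{47}{44}$ ($U = 47 \cdot \frac{1}{44} = \frac{47}{44} \approx 1.0682$)
$x{\left(M,P \right)} = \frac{-2 + M}{2 + P}$
$z = 44$ ($z = 11 \cdot 4 = 44$)
$y = \frac{1408}{3}$ ($y = - 8 \cdot 44 \frac{-2 - 2}{2 + 1} = - 8 \cdot 44 \cdot \frac{1}{3} \left(-4\right) = - 8 \cdot 44 \left(- \frac{4}{3}\right) = \left(-8\right) \left(- \frac{176}{3}\right) = \frac{1408}{3} \approx 469.33$)
$y U \left(-24\right) = \frac{1408}{3} \cdot \frac{47}{44} \left(-24\right) = \frac{1504}{3} \left(-24\right) = -12032$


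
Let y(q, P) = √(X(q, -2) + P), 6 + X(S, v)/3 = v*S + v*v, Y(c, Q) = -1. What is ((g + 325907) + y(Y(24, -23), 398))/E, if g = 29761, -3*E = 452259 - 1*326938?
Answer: -1067004/125321 - 3*√398/125321 ≈ -8.5146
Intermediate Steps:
E = -125321/3 (E = -(452259 - 1*326938)/3 = -(452259 - 326938)/3 = -⅓*125321 = -125321/3 ≈ -41774.)
X(S, v) = -18 + 3*v² + 3*S*v (X(S, v) = -18 + 3*(v*S + v*v) = -18 + 3*(S*v + v²) = -18 + 3*(v² + S*v) = -18 + (3*v² + 3*S*v) = -18 + 3*v² + 3*S*v)
y(q, P) = √(-6 + P - 6*q) (y(q, P) = √((-18 + 3*(-2)² + 3*q*(-2)) + P) = √((-18 + 3*4 - 6*q) + P) = √((-18 + 12 - 6*q) + P) = √((-6 - 6*q) + P) = √(-6 + P - 6*q))
((g + 325907) + y(Y(24, -23), 398))/E = ((29761 + 325907) + √(-6 + 398 - 6*(-1)))/(-125321/3) = (355668 + √(-6 + 398 + 6))*(-3/125321) = (355668 + √398)*(-3/125321) = -1067004/125321 - 3*√398/125321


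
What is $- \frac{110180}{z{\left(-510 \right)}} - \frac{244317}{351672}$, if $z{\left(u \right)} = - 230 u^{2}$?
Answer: $- \frac{121475238917}{175317283800} \approx -0.69289$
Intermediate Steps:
$- \frac{110180}{z{\left(-510 \right)}} - \frac{244317}{351672} = - \frac{110180}{\left(-230\right) \left(-510\right)^{2}} - \frac{244317}{351672} = - \frac{110180}{\left(-230\right) 260100} - \frac{81439}{117224} = - \frac{110180}{-59823000} - \frac{81439}{117224} = \left(-110180\right) \left(- \frac{1}{59823000}\right) - \frac{81439}{117224} = \frac{5509}{2991150} - \frac{81439}{117224} = - \frac{121475238917}{175317283800}$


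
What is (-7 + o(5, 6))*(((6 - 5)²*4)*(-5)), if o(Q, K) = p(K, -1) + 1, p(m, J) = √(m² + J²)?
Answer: 120 - 20*√37 ≈ -1.6553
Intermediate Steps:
p(m, J) = √(J² + m²)
o(Q, K) = 1 + √(1 + K²) (o(Q, K) = √((-1)² + K²) + 1 = √(1 + K²) + 1 = 1 + √(1 + K²))
(-7 + o(5, 6))*(((6 - 5)²*4)*(-5)) = (-7 + (1 + √(1 + 6²)))*(((6 - 5)²*4)*(-5)) = (-7 + (1 + √(1 + 36)))*((1²*4)*(-5)) = (-7 + (1 + √37))*((1*4)*(-5)) = (-6 + √37)*(4*(-5)) = (-6 + √37)*(-20) = 120 - 20*√37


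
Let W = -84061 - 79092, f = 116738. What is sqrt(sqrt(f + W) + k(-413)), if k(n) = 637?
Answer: sqrt(637 + I*sqrt(46415)) ≈ 25.588 + 4.2099*I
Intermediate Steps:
W = -163153
sqrt(sqrt(f + W) + k(-413)) = sqrt(sqrt(116738 - 163153) + 637) = sqrt(sqrt(-46415) + 637) = sqrt(I*sqrt(46415) + 637) = sqrt(637 + I*sqrt(46415))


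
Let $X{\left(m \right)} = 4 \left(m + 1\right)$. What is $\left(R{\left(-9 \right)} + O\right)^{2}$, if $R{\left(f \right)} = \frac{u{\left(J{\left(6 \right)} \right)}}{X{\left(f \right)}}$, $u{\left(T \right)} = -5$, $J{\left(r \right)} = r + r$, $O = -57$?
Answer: $\frac{3308761}{1024} \approx 3231.2$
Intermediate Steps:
$J{\left(r \right)} = 2 r$
$X{\left(m \right)} = 4 + 4 m$ ($X{\left(m \right)} = 4 \left(1 + m\right) = 4 + 4 m$)
$R{\left(f \right)} = - \frac{5}{4 + 4 f}$
$\left(R{\left(-9 \right)} + O\right)^{2} = \left(- \frac{5}{4 + 4 \left(-9\right)} - 57\right)^{2} = \left(- \frac{5}{4 - 36} - 57\right)^{2} = \left(- \frac{5}{-32} - 57\right)^{2} = \left(\left(-5\right) \left(- \frac{1}{32}\right) - 57\right)^{2} = \left(\frac{5}{32} - 57\right)^{2} = \left(- \frac{1819}{32}\right)^{2} = \frac{3308761}{1024}$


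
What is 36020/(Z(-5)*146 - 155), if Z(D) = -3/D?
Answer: -180100/337 ≈ -534.42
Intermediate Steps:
36020/(Z(-5)*146 - 155) = 36020/(-3/(-5)*146 - 155) = 36020/(-3*(-1/5)*146 - 155) = 36020/((3/5)*146 - 155) = 36020/(438/5 - 155) = 36020/(-337/5) = 36020*(-5/337) = -180100/337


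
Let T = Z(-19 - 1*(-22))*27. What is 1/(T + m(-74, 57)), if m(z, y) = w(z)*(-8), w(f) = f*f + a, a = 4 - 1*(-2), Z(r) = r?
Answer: -1/43775 ≈ -2.2844e-5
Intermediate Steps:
a = 6 (a = 4 + 2 = 6)
w(f) = 6 + f² (w(f) = f*f + 6 = f² + 6 = 6 + f²)
T = 81 (T = (-19 - 1*(-22))*27 = (-19 + 22)*27 = 3*27 = 81)
m(z, y) = -48 - 8*z² (m(z, y) = (6 + z²)*(-8) = -48 - 8*z²)
1/(T + m(-74, 57)) = 1/(81 + (-48 - 8*(-74)²)) = 1/(81 + (-48 - 8*5476)) = 1/(81 + (-48 - 43808)) = 1/(81 - 43856) = 1/(-43775) = -1/43775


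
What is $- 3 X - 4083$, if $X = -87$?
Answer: $-3822$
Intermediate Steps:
$- 3 X - 4083 = \left(-3\right) \left(-87\right) - 4083 = 261 - 4083 = -3822$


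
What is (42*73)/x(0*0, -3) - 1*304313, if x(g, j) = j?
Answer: -305335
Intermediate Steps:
(42*73)/x(0*0, -3) - 1*304313 = (42*73)/(-3) - 1*304313 = 3066*(-1/3) - 304313 = -1022 - 304313 = -305335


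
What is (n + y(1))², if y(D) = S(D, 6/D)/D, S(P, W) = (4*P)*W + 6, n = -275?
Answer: 60025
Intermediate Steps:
S(P, W) = 6 + 4*P*W (S(P, W) = 4*P*W + 6 = 6 + 4*P*W)
y(D) = 30/D (y(D) = (6 + 4*D*(6/D))/D = (6 + 24)/D = 30/D)
(n + y(1))² = (-275 + 30/1)² = (-275 + 30*1)² = (-275 + 30)² = (-245)² = 60025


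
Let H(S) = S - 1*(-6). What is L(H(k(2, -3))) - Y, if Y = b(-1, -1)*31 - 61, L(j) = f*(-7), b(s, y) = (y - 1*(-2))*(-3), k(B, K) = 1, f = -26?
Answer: 336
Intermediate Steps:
b(s, y) = -6 - 3*y (b(s, y) = (y + 2)*(-3) = (2 + y)*(-3) = -6 - 3*y)
H(S) = 6 + S (H(S) = S + 6 = 6 + S)
L(j) = 182 (L(j) = -26*(-7) = 182)
Y = -154 (Y = (-6 - 3*(-1))*31 - 61 = (-6 + 3)*31 - 61 = -3*31 - 61 = -93 - 61 = -154)
L(H(k(2, -3))) - Y = 182 - 1*(-154) = 182 + 154 = 336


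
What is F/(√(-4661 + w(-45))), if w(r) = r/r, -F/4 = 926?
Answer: 1852*I*√1165/1165 ≈ 54.26*I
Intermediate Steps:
F = -3704 (F = -4*926 = -3704)
w(r) = 1
F/(√(-4661 + w(-45))) = -3704/√(-4661 + 1) = -3704*(-I*√1165/2330) = -(-1852)*I*√1165/1165 = 1852*I*√1165/1165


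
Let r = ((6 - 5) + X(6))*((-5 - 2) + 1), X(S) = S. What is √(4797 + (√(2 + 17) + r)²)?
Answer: 2*√(1645 - 21*√19) ≈ 78.828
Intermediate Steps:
r = -42 (r = ((6 - 5) + 6)*((-5 - 2) + 1) = (1 + 6)*(-7 + 1) = 7*(-6) = -42)
√(4797 + (√(2 + 17) + r)²) = √(4797 + (√(2 + 17) - 42)²) = √(4797 + (√19 - 42)²) = √(4797 + (-42 + √19)²)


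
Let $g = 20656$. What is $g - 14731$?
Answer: $5925$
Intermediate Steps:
$g - 14731 = 20656 - 14731 = 5925$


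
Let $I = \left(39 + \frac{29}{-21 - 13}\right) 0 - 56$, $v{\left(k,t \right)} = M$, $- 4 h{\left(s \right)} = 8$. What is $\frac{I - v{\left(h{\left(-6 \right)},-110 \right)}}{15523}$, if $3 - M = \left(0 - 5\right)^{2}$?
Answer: $- \frac{34}{15523} \approx -0.0021903$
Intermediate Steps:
$h{\left(s \right)} = -2$ ($h{\left(s \right)} = \left(- \frac{1}{4}\right) 8 = -2$)
$M = -22$ ($M = 3 - \left(0 - 5\right)^{2} = 3 - \left(-5\right)^{2} = 3 - 25 = -22$)
$v{\left(k,t \right)} = -22$
$I = -56$ ($I = \left(39 + \frac{29}{-34}\right) 0 - 56 = \left(39 + 29 \left(- \frac{1}{34}\right)\right) 0 - 56 = \left(39 - \frac{29}{34}\right) 0 - 56 = \frac{1297}{34} \cdot 0 - 56 = 0 - 56 = -56$)
$\frac{I - v{\left(h{\left(-6 \right)},-110 \right)}}{15523} = \frac{-56 - -22}{15523} = \left(-56 + 22\right) \frac{1}{15523} = \left(-34\right) \frac{1}{15523} = - \frac{34}{15523}$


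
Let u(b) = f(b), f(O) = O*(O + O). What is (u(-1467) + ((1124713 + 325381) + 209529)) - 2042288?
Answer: 3921513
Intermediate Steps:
f(O) = 2*O**2 (f(O) = O*(2*O) = 2*O**2)
u(b) = 2*b**2
(u(-1467) + ((1124713 + 325381) + 209529)) - 2042288 = (2*(-1467)**2 + ((1124713 + 325381) + 209529)) - 2042288 = (2*2152089 + (1450094 + 209529)) - 2042288 = (4304178 + 1659623) - 2042288 = 5963801 - 2042288 = 3921513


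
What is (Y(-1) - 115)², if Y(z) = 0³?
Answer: 13225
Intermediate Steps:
Y(z) = 0
(Y(-1) - 115)² = (0 - 115)² = (-115)² = 13225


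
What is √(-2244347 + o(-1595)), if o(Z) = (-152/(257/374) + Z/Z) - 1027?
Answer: I*√148319251213/257 ≈ 1498.5*I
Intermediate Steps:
o(Z) = -320530/257 (o(Z) = (-152/(257*(1/374)) + 1) - 1027 = (-152/257/374 + 1) - 1027 = (-152*374/257 + 1) - 1027 = (-56848/257 + 1) - 1027 = -56591/257 - 1027 = -320530/257)
√(-2244347 + o(-1595)) = √(-2244347 - 320530/257) = √(-577117709/257) = I*√148319251213/257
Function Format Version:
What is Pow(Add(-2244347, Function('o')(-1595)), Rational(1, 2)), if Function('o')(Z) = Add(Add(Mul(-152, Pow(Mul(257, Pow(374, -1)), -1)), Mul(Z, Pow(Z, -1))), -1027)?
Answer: Mul(Rational(1, 257), I, Pow(148319251213, Rational(1, 2))) ≈ Mul(1498.5, I)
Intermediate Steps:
Function('o')(Z) = Rational(-320530, 257) (Function('o')(Z) = Add(Add(Mul(-152, Pow(Mul(257, Rational(1, 374)), -1)), 1), -1027) = Add(Add(Mul(-152, Pow(Rational(257, 374), -1)), 1), -1027) = Add(Add(Mul(-152, Rational(374, 257)), 1), -1027) = Add(Add(Rational(-56848, 257), 1), -1027) = Add(Rational(-56591, 257), -1027) = Rational(-320530, 257))
Pow(Add(-2244347, Function('o')(-1595)), Rational(1, 2)) = Pow(Add(-2244347, Rational(-320530, 257)), Rational(1, 2)) = Pow(Rational(-577117709, 257), Rational(1, 2)) = Mul(Rational(1, 257), I, Pow(148319251213, Rational(1, 2)))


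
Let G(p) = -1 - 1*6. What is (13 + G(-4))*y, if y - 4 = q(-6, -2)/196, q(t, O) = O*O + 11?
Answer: 2397/98 ≈ 24.459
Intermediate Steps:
q(t, O) = 11 + O² (q(t, O) = O² + 11 = 11 + O²)
G(p) = -7 (G(p) = -1 - 6 = -7)
y = 799/196 (y = 4 + (11 + (-2)²)/196 = 4 + (11 + 4)*(1/196) = 4 + 15*(1/196) = 4 + 15/196 = 799/196 ≈ 4.0765)
(13 + G(-4))*y = (13 - 7)*(799/196) = 6*(799/196) = 2397/98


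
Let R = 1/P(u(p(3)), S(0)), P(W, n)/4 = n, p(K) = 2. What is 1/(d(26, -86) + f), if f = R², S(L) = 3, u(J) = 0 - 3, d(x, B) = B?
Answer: -144/12383 ≈ -0.011629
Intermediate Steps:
u(J) = -3
P(W, n) = 4*n
R = 1/12 (R = 1/(4*3) = 1/12 ≈ 0.083333)
f = 1/144 (f = (1/12)² = 1/144 ≈ 0.0069444)
1/(d(26, -86) + f) = 1/(-86 + 1/144) = 1/(-12383/144) = -144/12383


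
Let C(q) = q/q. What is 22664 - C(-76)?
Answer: 22663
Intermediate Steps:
C(q) = 1
22664 - C(-76) = 22664 - 1*1 = 22664 - 1 = 22663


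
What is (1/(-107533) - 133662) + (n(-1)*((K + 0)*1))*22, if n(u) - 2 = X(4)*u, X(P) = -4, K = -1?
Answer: -14387270203/107533 ≈ -1.3379e+5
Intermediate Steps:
n(u) = 2 - 4*u
(1/(-107533) - 133662) + (n(-1)*((K + 0)*1))*22 = (1/(-107533) - 133662) + ((2 - 4*(-1))*((-1 + 0)*1))*22 = (-1/107533 - 133662) + ((2 + 4)*(-1*1))*22 = -14373075847/107533 + (6*(-1))*22 = -14373075847/107533 - 6*22 = -14373075847/107533 - 132 = -14387270203/107533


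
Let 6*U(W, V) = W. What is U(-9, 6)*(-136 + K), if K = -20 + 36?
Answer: 180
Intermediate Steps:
K = 16
U(W, V) = W/6
U(-9, 6)*(-136 + K) = ((⅙)*(-9))*(-136 + 16) = -3/2*(-120) = 180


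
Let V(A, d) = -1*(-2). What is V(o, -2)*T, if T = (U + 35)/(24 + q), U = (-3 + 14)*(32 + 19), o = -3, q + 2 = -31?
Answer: -1192/9 ≈ -132.44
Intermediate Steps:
q = -33 (q = -2 - 31 = -33)
V(A, d) = 2
U = 561 (U = 11*51 = 561)
T = -596/9 (T = (561 + 35)/(24 - 33) = 596/(-9) = 596*(-1/9) = -596/9 ≈ -66.222)
V(o, -2)*T = 2*(-596/9) = -1192/9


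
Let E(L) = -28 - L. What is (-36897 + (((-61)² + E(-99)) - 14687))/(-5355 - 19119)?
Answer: 23896/12237 ≈ 1.9528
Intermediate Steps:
(-36897 + (((-61)² + E(-99)) - 14687))/(-5355 - 19119) = (-36897 + (((-61)² + (-28 - 1*(-99))) - 14687))/(-5355 - 19119) = (-36897 + ((3721 + (-28 + 99)) - 14687))/(-24474) = (-36897 + ((3721 + 71) - 14687))*(-1/24474) = (-36897 + (3792 - 14687))*(-1/24474) = (-36897 - 10895)*(-1/24474) = -47792*(-1/24474) = 23896/12237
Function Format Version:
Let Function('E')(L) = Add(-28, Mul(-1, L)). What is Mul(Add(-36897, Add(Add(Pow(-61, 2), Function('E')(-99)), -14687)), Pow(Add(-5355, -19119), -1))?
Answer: Rational(23896, 12237) ≈ 1.9528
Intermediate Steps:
Mul(Add(-36897, Add(Add(Pow(-61, 2), Function('E')(-99)), -14687)), Pow(Add(-5355, -19119), -1)) = Mul(Add(-36897, Add(Add(Pow(-61, 2), Add(-28, Mul(-1, -99))), -14687)), Pow(Add(-5355, -19119), -1)) = Mul(Add(-36897, Add(Add(3721, Add(-28, 99)), -14687)), Pow(-24474, -1)) = Mul(Add(-36897, Add(Add(3721, 71), -14687)), Rational(-1, 24474)) = Mul(Add(-36897, Add(3792, -14687)), Rational(-1, 24474)) = Mul(Add(-36897, -10895), Rational(-1, 24474)) = Mul(-47792, Rational(-1, 24474)) = Rational(23896, 12237)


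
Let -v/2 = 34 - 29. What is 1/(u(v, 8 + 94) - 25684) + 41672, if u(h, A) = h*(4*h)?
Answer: 1053634847/25284 ≈ 41672.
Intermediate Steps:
v = -10 (v = -2*(34 - 29) = -2*5 = -10)
u(h, A) = 4*h**2
1/(u(v, 8 + 94) - 25684) + 41672 = 1/(4*(-10)**2 - 25684) + 41672 = 1/(4*100 - 25684) + 41672 = 1/(400 - 25684) + 41672 = 1/(-25284) + 41672 = -1/25284 + 41672 = 1053634847/25284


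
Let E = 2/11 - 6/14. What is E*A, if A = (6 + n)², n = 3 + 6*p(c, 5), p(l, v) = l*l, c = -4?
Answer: -29925/11 ≈ -2720.5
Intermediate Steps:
p(l, v) = l²
n = 99 (n = 3 + 6*(-4)² = 3 + 6*16 = 3 + 96 = 99)
A = 11025 (A = (6 + 99)² = 105² = 11025)
E = -19/77 (E = 2*(1/11) - 6*1/14 = 2/11 - 3/7 = -19/77 ≈ -0.24675)
E*A = -19/77*11025 = -29925/11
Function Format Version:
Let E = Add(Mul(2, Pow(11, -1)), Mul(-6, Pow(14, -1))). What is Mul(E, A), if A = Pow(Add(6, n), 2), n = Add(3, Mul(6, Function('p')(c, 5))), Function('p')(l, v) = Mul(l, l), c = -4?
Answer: Rational(-29925, 11) ≈ -2720.5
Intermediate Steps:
Function('p')(l, v) = Pow(l, 2)
n = 99 (n = Add(3, Mul(6, Pow(-4, 2))) = Add(3, Mul(6, 16)) = Add(3, 96) = 99)
A = 11025 (A = Pow(Add(6, 99), 2) = Pow(105, 2) = 11025)
E = Rational(-19, 77) (E = Add(Mul(2, Rational(1, 11)), Mul(-6, Rational(1, 14))) = Add(Rational(2, 11), Rational(-3, 7)) = Rational(-19, 77) ≈ -0.24675)
Mul(E, A) = Mul(Rational(-19, 77), 11025) = Rational(-29925, 11)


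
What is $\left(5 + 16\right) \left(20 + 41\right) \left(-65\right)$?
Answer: $-83265$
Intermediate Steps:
$\left(5 + 16\right) \left(20 + 41\right) \left(-65\right) = 21 \cdot 61 \left(-65\right) = 1281 \left(-65\right) = -83265$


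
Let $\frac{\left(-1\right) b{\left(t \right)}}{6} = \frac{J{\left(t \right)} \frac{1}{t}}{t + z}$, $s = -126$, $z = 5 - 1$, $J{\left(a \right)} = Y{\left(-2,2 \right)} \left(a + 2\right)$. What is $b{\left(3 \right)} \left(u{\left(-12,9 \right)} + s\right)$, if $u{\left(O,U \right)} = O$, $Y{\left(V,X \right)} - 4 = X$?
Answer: $\frac{8280}{7} \approx 1182.9$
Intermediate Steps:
$Y{\left(V,X \right)} = 4 + X$
$J{\left(a \right)} = 12 + 6 a$ ($J{\left(a \right)} = \left(4 + 2\right) \left(a + 2\right) = 6 \left(2 + a\right) = 12 + 6 a$)
$z = 4$
$b{\left(t \right)} = - \frac{6 \left(12 + 6 t\right)}{t \left(4 + t\right)}$ ($b{\left(t \right)} = - 6 \frac{\left(12 + 6 t\right) \frac{1}{t}}{t + 4} = - 6 \frac{\frac{1}{t} \left(12 + 6 t\right)}{4 + t} = - 6 \frac{12 + 6 t}{t \left(4 + t\right)} = - \frac{6 \left(12 + 6 t\right)}{t \left(4 + t\right)}$)
$b{\left(3 \right)} \left(u{\left(-12,9 \right)} + s\right) = \frac{36 \left(-2 - 3\right)}{3 \left(4 + 3\right)} \left(-12 - 126\right) = 36 \cdot \frac{1}{3} \cdot \frac{1}{7} \left(-2 - 3\right) \left(-138\right) = 36 \cdot \frac{1}{3} \cdot \frac{1}{7} \left(-5\right) \left(-138\right) = \left(- \frac{60}{7}\right) \left(-138\right) = \frac{8280}{7}$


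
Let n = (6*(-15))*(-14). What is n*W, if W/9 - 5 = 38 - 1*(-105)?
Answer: 1678320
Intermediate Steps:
W = 1332 (W = 45 + 9*(38 - 1*(-105)) = 45 + 9*(38 + 105) = 45 + 9*143 = 45 + 1287 = 1332)
n = 1260 (n = -90*(-14) = 1260)
n*W = 1260*1332 = 1678320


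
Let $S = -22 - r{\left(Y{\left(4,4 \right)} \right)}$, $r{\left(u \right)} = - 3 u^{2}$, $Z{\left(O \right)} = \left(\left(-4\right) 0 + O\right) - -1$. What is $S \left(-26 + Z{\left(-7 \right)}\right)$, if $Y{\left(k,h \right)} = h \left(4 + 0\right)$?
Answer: $-23872$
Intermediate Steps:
$Y{\left(k,h \right)} = 4 h$ ($Y{\left(k,h \right)} = h 4 = 4 h$)
$Z{\left(O \right)} = 1 + O$ ($Z{\left(O \right)} = \left(0 + O\right) + 1 = O + 1 = 1 + O$)
$S = 746$ ($S = -22 - - 3 \left(4 \cdot 4\right)^{2} = -22 - - 3 \cdot 16^{2} = -22 - \left(-3\right) 256 = -22 - -768 = -22 + 768 = 746$)
$S \left(-26 + Z{\left(-7 \right)}\right) = 746 \left(-26 + \left(1 - 7\right)\right) = 746 \left(-26 - 6\right) = 746 \left(-32\right) = -23872$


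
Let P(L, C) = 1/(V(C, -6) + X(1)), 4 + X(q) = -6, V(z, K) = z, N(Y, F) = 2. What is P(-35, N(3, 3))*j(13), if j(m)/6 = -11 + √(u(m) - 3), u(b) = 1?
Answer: 33/4 - 3*I*√2/4 ≈ 8.25 - 1.0607*I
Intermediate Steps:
j(m) = -66 + 6*I*√2 (j(m) = 6*(-11 + √(1 - 3)) = 6*(-11 + √(-2)) = 6*(-11 + I*√2) = -66 + 6*I*√2)
X(q) = -10 (X(q) = -4 - 6 = -10)
P(L, C) = 1/(-10 + C) (P(L, C) = 1/(C - 10) = 1/(-10 + C))
P(-35, N(3, 3))*j(13) = (-66 + 6*I*√2)/(-10 + 2) = (-66 + 6*I*√2)/(-8) = -(-66 + 6*I*√2)/8 = 33/4 - 3*I*√2/4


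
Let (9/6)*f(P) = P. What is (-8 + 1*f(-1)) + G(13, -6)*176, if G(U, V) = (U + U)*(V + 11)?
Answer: 68614/3 ≈ 22871.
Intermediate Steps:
G(U, V) = 2*U*(11 + V) (G(U, V) = (2*U)*(11 + V) = 2*U*(11 + V))
f(P) = 2*P/3
(-8 + 1*f(-1)) + G(13, -6)*176 = (-8 + 1*((⅔)*(-1))) + (2*13*(11 - 6))*176 = (-8 + 1*(-⅔)) + (2*13*5)*176 = (-8 - ⅔) + 130*176 = -26/3 + 22880 = 68614/3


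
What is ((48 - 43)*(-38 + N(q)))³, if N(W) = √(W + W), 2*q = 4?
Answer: -5832000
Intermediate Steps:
q = 2 (q = (½)*4 = 2)
N(W) = √2*√W (N(W) = √(2*W) = √2*√W)
((48 - 43)*(-38 + N(q)))³ = ((48 - 43)*(-38 + √2*√2))³ = (5*(-38 + 2))³ = (5*(-36))³ = (-180)³ = -5832000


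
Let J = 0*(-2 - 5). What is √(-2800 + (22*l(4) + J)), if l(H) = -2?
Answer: 6*I*√79 ≈ 53.329*I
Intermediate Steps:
J = 0 (J = 0*(-7) = 0)
√(-2800 + (22*l(4) + J)) = √(-2800 + (22*(-2) + 0)) = √(-2800 + (-44 + 0)) = √(-2800 - 44) = √(-2844) = 6*I*√79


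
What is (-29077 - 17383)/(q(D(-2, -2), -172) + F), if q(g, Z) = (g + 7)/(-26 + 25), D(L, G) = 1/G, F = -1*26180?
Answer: 92920/52373 ≈ 1.7742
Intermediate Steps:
F = -26180
q(g, Z) = -7 - g (q(g, Z) = (7 + g)/(-1) = (7 + g)*(-1) = -7 - g)
(-29077 - 17383)/(q(D(-2, -2), -172) + F) = (-29077 - 17383)/((-7 - 1/(-2)) - 26180) = -46460/((-7 - 1*(-½)) - 26180) = -46460/((-7 + ½) - 26180) = -46460/(-13/2 - 26180) = -46460/(-52373/2) = -46460*(-2/52373) = 92920/52373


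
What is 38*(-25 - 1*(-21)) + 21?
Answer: -131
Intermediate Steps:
38*(-25 - 1*(-21)) + 21 = 38*(-25 + 21) + 21 = 38*(-4) + 21 = -152 + 21 = -131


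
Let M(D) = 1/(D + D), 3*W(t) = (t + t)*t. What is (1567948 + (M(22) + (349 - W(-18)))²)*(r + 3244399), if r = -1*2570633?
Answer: 1034165096591371/968 ≈ 1.0684e+12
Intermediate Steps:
W(t) = 2*t²/3 (W(t) = ((t + t)*t)/3 = ((2*t)*t)/3 = (2*t²)/3 = 2*t²/3)
M(D) = 1/(2*D)
r = -2570633
(1567948 + (M(22) + (349 - W(-18)))²)*(r + 3244399) = (1567948 + ((½)/22 + (349 - 2*(-18)²/3))²)*(-2570633 + 3244399) = (1567948 + ((½)*(1/22) + (349 - 2*324/3))²)*673766 = (1567948 + (1/44 + (349 - 1*216))²)*673766 = (1567948 + (1/44 + (349 - 216))²)*673766 = (1567948 + (1/44 + 133)²)*673766 = (1567948 + (5853/44)²)*673766 = (1567948 + 34257609/1936)*673766 = (3069804937/1936)*673766 = 1034165096591371/968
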